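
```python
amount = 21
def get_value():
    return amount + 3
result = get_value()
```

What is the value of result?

Step 1: amount = 21 is defined globally.
Step 2: get_value() looks up amount from global scope = 21, then computes 21 + 3 = 24.
Step 3: result = 24

The answer is 24.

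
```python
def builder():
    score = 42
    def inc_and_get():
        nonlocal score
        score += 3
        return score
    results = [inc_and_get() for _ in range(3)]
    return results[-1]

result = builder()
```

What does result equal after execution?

Step 1: score = 42.
Step 2: Three calls to inc_and_get(), each adding 3.
Step 3: Last value = 42 + 3 * 3 = 51

The answer is 51.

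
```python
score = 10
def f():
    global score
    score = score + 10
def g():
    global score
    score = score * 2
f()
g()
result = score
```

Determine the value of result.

Step 1: score = 10.
Step 2: f() adds 10: score = 10 + 10 = 20.
Step 3: g() doubles: score = 20 * 2 = 40.
Step 4: result = 40

The answer is 40.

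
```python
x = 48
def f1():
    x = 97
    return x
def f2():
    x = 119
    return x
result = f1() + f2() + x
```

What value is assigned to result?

Step 1: Each function shadows global x with its own local.
Step 2: f1() returns 97, f2() returns 119.
Step 3: Global x = 48 is unchanged. result = 97 + 119 + 48 = 264

The answer is 264.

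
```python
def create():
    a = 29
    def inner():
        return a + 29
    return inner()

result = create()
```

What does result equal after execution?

Step 1: create() defines a = 29.
Step 2: inner() reads a = 29 from enclosing scope, returns 29 + 29 = 58.
Step 3: result = 58

The answer is 58.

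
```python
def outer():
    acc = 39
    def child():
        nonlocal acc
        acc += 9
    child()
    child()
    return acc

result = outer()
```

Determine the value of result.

Step 1: acc starts at 39.
Step 2: child() is called 2 times, each adding 9.
Step 3: acc = 39 + 9 * 2 = 57

The answer is 57.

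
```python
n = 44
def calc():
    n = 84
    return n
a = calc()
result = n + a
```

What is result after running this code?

Step 1: Global n = 44. calc() returns local n = 84.
Step 2: a = 84. Global n still = 44.
Step 3: result = 44 + 84 = 128

The answer is 128.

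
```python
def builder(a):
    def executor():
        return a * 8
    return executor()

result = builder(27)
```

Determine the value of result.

Step 1: builder(27) binds parameter a = 27.
Step 2: executor() accesses a = 27 from enclosing scope.
Step 3: result = 27 * 8 = 216

The answer is 216.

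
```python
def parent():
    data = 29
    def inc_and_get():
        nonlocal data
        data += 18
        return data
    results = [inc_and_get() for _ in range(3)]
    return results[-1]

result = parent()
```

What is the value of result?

Step 1: data = 29.
Step 2: Three calls to inc_and_get(), each adding 18.
Step 3: Last value = 29 + 18 * 3 = 83

The answer is 83.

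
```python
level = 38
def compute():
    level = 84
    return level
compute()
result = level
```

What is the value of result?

Step 1: Global level = 38.
Step 2: compute() creates local level = 84 (shadow, not modification).
Step 3: After compute() returns, global level is unchanged. result = 38

The answer is 38.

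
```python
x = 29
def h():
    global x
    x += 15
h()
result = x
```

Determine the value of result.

Step 1: x = 29 globally.
Step 2: h() modifies global x: x += 15 = 44.
Step 3: result = 44

The answer is 44.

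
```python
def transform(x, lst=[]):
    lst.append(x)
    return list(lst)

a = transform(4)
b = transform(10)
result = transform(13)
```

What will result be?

Step 1: Default list is shared. list() creates copies for return values.
Step 2: Internal list grows: [4] -> [4, 10] -> [4, 10, 13].
Step 3: result = [4, 10, 13]

The answer is [4, 10, 13].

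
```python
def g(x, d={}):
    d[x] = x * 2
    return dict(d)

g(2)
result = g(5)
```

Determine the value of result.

Step 1: Mutable default dict is shared across calls.
Step 2: First call adds 2: 4. Second call adds 5: 10.
Step 3: result = {2: 4, 5: 10}

The answer is {2: 4, 5: 10}.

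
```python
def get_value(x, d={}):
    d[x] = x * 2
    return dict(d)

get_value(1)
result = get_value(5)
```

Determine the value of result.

Step 1: Mutable default dict is shared across calls.
Step 2: First call adds 1: 2. Second call adds 5: 10.
Step 3: result = {1: 2, 5: 10}

The answer is {1: 2, 5: 10}.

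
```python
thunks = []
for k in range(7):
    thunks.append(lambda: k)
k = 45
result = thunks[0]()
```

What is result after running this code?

Step 1: Lambdas capture the variable k by reference, not by value.
Step 2: After the loop, k is reassigned to 45.
Step 3: thunks[0]() looks up the current k = 45. result = 45

The answer is 45.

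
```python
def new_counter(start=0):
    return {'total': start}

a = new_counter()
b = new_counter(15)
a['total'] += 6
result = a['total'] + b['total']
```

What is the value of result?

Step 1: new_counter() returns a new dict each call (immutable default 0).
Step 2: a = {'total': 0}, b = {'total': 15}.
Step 3: a['total'] += 6 = 6. result = 6 + 15 = 21

The answer is 21.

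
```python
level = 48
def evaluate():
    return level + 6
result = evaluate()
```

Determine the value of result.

Step 1: level = 48 is defined globally.
Step 2: evaluate() looks up level from global scope = 48, then computes 48 + 6 = 54.
Step 3: result = 54

The answer is 54.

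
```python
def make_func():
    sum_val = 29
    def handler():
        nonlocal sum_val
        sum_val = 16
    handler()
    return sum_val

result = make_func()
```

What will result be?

Step 1: make_func() sets sum_val = 29.
Step 2: handler() uses nonlocal to reassign sum_val = 16.
Step 3: result = 16

The answer is 16.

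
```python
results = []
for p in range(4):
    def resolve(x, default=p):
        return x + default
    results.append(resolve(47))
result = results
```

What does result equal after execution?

Step 1: Default argument default=p is evaluated at function definition time.
Step 2: Each iteration creates resolve with default = current p value.
Step 3: resolve(47) returns 47 + default. results = [47, 48, 49, 50]

The answer is [47, 48, 49, 50].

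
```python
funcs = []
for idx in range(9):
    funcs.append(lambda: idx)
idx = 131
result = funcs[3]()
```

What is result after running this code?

Step 1: Lambdas capture the variable idx by reference, not by value.
Step 2: After the loop, idx is reassigned to 131.
Step 3: funcs[3]() looks up the current idx = 131. result = 131

The answer is 131.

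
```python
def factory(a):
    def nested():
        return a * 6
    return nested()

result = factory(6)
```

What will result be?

Step 1: factory(6) binds parameter a = 6.
Step 2: nested() accesses a = 6 from enclosing scope.
Step 3: result = 6 * 6 = 36

The answer is 36.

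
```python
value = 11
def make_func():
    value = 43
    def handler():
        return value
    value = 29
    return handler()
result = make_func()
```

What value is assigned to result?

Step 1: make_func() sets value = 43, then later value = 29.
Step 2: handler() is called after value is reassigned to 29. Closures capture variables by reference, not by value.
Step 3: result = 29

The answer is 29.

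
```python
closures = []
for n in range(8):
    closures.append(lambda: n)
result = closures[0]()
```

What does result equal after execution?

Step 1: The loop creates 8 lambdas, all referencing the same variable n.
Step 2: After the loop, n = 7 (final value).
Step 3: closures[0]() looks up n at call time and finds 7. This is the late binding gotcha. result = 7

The answer is 7.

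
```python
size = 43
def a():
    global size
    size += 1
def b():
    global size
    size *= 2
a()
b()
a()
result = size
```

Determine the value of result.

Step 1: size = 43.
Step 2: a(): size = 43 + 1 = 44.
Step 3: b(): size = 44 * 2 = 88.
Step 4: a(): size = 88 + 1 = 89

The answer is 89.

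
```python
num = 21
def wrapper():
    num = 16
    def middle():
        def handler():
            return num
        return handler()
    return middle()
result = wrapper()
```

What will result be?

Step 1: wrapper() defines num = 16. middle() and handler() have no local num.
Step 2: handler() checks local (none), enclosing middle() (none), enclosing wrapper() and finds num = 16.
Step 3: result = 16

The answer is 16.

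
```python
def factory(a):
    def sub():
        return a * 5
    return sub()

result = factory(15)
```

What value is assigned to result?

Step 1: factory(15) binds parameter a = 15.
Step 2: sub() accesses a = 15 from enclosing scope.
Step 3: result = 15 * 5 = 75

The answer is 75.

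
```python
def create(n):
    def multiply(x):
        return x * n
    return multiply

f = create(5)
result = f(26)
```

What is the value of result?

Step 1: create(5) returns multiply closure with n = 5.
Step 2: f(26) computes 26 * 5 = 130.
Step 3: result = 130

The answer is 130.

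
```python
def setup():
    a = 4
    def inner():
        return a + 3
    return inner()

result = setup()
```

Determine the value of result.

Step 1: setup() defines a = 4.
Step 2: inner() reads a = 4 from enclosing scope, returns 4 + 3 = 7.
Step 3: result = 7

The answer is 7.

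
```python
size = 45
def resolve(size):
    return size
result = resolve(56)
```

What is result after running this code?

Step 1: Global size = 45.
Step 2: resolve(56) takes parameter size = 56, which shadows the global.
Step 3: result = 56

The answer is 56.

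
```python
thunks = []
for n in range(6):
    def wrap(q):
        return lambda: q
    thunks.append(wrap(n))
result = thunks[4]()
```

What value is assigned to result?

Step 1: wrap(n) creates a new scope capturing q = n at call time.
Step 2: thunks[4] = wrap(4), so its lambda captures q = 4.
Step 3: result = 4 (closure factory fixes late binding)

The answer is 4.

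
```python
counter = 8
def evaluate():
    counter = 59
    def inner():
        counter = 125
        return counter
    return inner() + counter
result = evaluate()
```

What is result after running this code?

Step 1: evaluate() has local counter = 59. inner() has local counter = 125.
Step 2: inner() returns its local counter = 125.
Step 3: evaluate() returns 125 + its own counter (59) = 184

The answer is 184.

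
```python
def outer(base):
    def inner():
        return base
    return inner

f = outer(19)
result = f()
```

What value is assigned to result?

Step 1: outer(19) creates closure capturing base = 19.
Step 2: f() returns the captured base = 19.
Step 3: result = 19

The answer is 19.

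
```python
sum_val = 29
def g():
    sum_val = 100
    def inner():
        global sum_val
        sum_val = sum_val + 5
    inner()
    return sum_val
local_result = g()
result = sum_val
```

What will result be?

Step 1: Global sum_val = 29. g() creates local sum_val = 100.
Step 2: inner() declares global sum_val and adds 5: global sum_val = 29 + 5 = 34.
Step 3: g() returns its local sum_val = 100 (unaffected by inner).
Step 4: result = global sum_val = 34

The answer is 34.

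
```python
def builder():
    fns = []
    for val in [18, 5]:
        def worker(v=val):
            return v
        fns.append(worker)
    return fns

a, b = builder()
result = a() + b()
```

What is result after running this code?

Step 1: Default argument v=val captures val at each iteration.
Step 2: a() returns 18 (captured at first iteration), b() returns 5 (captured at second).
Step 3: result = 18 + 5 = 23

The answer is 23.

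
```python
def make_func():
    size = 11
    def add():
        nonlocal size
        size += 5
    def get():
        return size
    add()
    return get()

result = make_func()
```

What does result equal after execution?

Step 1: size = 11. add() modifies it via nonlocal, get() reads it.
Step 2: add() makes size = 11 + 5 = 16.
Step 3: get() returns 16. result = 16

The answer is 16.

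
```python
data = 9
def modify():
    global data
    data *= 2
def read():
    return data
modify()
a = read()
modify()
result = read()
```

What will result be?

Step 1: data = 9.
Step 2: First modify(): data = 9 * 2 = 18.
Step 3: Second modify(): data = 18 * 2 = 36.
Step 4: read() returns 36

The answer is 36.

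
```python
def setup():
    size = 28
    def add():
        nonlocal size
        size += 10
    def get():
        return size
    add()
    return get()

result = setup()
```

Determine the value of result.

Step 1: size = 28. add() modifies it via nonlocal, get() reads it.
Step 2: add() makes size = 28 + 10 = 38.
Step 3: get() returns 38. result = 38

The answer is 38.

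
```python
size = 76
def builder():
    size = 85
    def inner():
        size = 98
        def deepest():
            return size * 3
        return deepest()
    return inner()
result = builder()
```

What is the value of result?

Step 1: deepest() looks up size through LEGB: not local, finds size = 98 in enclosing inner().
Step 2: Returns 98 * 3 = 294.
Step 3: result = 294

The answer is 294.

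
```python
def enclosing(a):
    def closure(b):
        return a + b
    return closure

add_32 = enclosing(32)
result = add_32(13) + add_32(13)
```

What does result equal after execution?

Step 1: add_32 captures a = 32.
Step 2: add_32(13) = 32 + 13 = 45, called twice.
Step 3: result = 45 + 45 = 90

The answer is 90.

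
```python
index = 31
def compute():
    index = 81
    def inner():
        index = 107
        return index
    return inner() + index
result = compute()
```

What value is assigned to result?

Step 1: compute() has local index = 81. inner() has local index = 107.
Step 2: inner() returns its local index = 107.
Step 3: compute() returns 107 + its own index (81) = 188

The answer is 188.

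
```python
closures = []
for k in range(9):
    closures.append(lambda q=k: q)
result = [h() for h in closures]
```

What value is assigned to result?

Step 1: Default arg q=k captures k at each iteration.
Step 2: Each lambda has its own default: 0, 1, ..., 8.
Step 3: result = [0, 1, 2, 3, 4, 5, 6, 7, 8]

The answer is [0, 1, 2, 3, 4, 5, 6, 7, 8].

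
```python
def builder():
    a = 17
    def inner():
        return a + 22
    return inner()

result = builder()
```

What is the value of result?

Step 1: builder() defines a = 17.
Step 2: inner() reads a = 17 from enclosing scope, returns 17 + 22 = 39.
Step 3: result = 39

The answer is 39.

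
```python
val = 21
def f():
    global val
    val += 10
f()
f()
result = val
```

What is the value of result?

Step 1: val = 21.
Step 2: First f(): val = 21 + 10 = 31.
Step 3: Second f(): val = 31 + 10 = 41. result = 41

The answer is 41.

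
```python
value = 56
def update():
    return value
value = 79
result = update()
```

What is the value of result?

Step 1: value is first set to 56, then reassigned to 79.
Step 2: update() is called after the reassignment, so it looks up the current global value = 79.
Step 3: result = 79

The answer is 79.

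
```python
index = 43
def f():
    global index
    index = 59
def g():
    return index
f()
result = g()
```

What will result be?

Step 1: index = 43.
Step 2: f() sets global index = 59.
Step 3: g() reads global index = 59. result = 59

The answer is 59.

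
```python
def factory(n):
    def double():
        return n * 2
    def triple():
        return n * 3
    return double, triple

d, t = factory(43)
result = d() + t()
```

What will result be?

Step 1: Both closures capture the same n = 43.
Step 2: d() = 43 * 2 = 86, t() = 43 * 3 = 129.
Step 3: result = 86 + 129 = 215

The answer is 215.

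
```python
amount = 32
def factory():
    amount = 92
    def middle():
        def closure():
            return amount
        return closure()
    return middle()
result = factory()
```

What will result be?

Step 1: factory() defines amount = 92. middle() and closure() have no local amount.
Step 2: closure() checks local (none), enclosing middle() (none), enclosing factory() and finds amount = 92.
Step 3: result = 92

The answer is 92.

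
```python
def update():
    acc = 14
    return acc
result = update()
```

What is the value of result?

Step 1: update() defines acc = 14 in its local scope.
Step 2: return acc finds the local variable acc = 14.
Step 3: result = 14

The answer is 14.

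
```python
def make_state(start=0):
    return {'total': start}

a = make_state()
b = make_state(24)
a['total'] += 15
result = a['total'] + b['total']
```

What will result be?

Step 1: make_state() returns a new dict each call (immutable default 0).
Step 2: a = {'total': 0}, b = {'total': 24}.
Step 3: a['total'] += 15 = 15. result = 15 + 24 = 39

The answer is 39.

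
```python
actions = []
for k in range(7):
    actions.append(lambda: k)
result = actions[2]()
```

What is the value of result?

Step 1: The loop creates 7 lambdas, all referencing the same variable k.
Step 2: After the loop, k = 6 (final value).
Step 3: actions[2]() looks up k at call time and finds 6. This is the late binding gotcha. result = 6

The answer is 6.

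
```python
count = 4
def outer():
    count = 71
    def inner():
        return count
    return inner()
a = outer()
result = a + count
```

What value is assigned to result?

Step 1: outer() has local count = 71. inner() reads from enclosing.
Step 2: outer() returns 71. Global count = 4 unchanged.
Step 3: result = 71 + 4 = 75

The answer is 75.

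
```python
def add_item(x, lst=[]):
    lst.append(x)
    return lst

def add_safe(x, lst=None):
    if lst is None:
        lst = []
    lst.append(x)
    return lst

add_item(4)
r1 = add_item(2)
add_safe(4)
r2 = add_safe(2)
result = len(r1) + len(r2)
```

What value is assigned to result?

Step 1: add_item shares mutable default: after 2 calls, lst = [4, 2], len = 2.
Step 2: add_safe creates fresh list each time: r2 = [2], len = 1.
Step 3: result = 2 + 1 = 3

The answer is 3.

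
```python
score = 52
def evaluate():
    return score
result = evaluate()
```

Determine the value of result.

Step 1: score = 52 is defined in the global scope.
Step 2: evaluate() looks up score. No local score exists, so Python checks the global scope via LEGB rule and finds score = 52.
Step 3: result = 52

The answer is 52.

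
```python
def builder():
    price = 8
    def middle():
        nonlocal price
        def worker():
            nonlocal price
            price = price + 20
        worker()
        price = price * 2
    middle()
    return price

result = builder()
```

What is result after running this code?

Step 1: price = 8.
Step 2: worker() adds 20: price = 8 + 20 = 28.
Step 3: middle() doubles: price = 28 * 2 = 56.
Step 4: result = 56

The answer is 56.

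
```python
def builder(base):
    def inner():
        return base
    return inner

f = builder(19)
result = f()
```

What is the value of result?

Step 1: builder(19) creates closure capturing base = 19.
Step 2: f() returns the captured base = 19.
Step 3: result = 19

The answer is 19.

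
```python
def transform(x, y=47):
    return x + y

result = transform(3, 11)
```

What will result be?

Step 1: transform(3, 11) overrides default y with 11.
Step 2: Returns 3 + 11 = 14.
Step 3: result = 14

The answer is 14.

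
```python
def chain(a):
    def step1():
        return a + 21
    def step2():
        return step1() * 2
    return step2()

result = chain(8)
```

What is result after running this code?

Step 1: chain(8) captures a = 8.
Step 2: step2() calls step1() which returns 8 + 21 = 29.
Step 3: step2() returns 29 * 2 = 58

The answer is 58.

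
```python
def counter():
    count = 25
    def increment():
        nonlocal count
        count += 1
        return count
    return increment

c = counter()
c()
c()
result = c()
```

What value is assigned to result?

Step 1: counter() creates closure with count = 25.
Step 2: Each c() call increments count via nonlocal. After 3 calls: 25 + 3 = 28.
Step 3: result = 28

The answer is 28.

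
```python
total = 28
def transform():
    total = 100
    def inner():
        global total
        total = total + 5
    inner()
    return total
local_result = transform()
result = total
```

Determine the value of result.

Step 1: Global total = 28. transform() creates local total = 100.
Step 2: inner() declares global total and adds 5: global total = 28 + 5 = 33.
Step 3: transform() returns its local total = 100 (unaffected by inner).
Step 4: result = global total = 33

The answer is 33.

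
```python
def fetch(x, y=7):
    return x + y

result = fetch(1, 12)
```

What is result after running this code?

Step 1: fetch(1, 12) overrides default y with 12.
Step 2: Returns 1 + 12 = 13.
Step 3: result = 13

The answer is 13.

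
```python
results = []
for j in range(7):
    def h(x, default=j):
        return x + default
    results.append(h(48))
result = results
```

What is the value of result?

Step 1: Default argument default=j is evaluated at function definition time.
Step 2: Each iteration creates h with default = current j value.
Step 3: h(48) returns 48 + default. results = [48, 49, 50, 51, 52, 53, 54]

The answer is [48, 49, 50, 51, 52, 53, 54].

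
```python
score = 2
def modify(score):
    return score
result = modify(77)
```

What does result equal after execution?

Step 1: Global score = 2.
Step 2: modify(77) takes parameter score = 77, which shadows the global.
Step 3: result = 77

The answer is 77.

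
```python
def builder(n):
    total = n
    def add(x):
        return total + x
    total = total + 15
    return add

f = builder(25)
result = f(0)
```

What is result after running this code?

Step 1: builder(25) sets total = 25, then total = 25 + 15 = 40.
Step 2: Closures capture by reference, so add sees total = 40.
Step 3: f(0) returns 40 + 0 = 40

The answer is 40.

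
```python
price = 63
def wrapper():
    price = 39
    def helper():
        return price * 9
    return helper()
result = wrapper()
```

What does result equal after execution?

Step 1: wrapper() shadows global price with price = 39.
Step 2: helper() finds price = 39 in enclosing scope, computes 39 * 9 = 351.
Step 3: result = 351

The answer is 351.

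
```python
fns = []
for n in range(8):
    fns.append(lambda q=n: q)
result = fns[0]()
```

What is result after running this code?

Step 1: Default argument q=n captures n's value at each iteration.
Step 2: fns[0] captured q = 0 when n was 0.
Step 3: result = 0

The answer is 0.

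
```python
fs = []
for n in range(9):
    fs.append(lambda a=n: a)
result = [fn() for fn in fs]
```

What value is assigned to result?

Step 1: Default arg a=n captures n at each iteration.
Step 2: Each lambda has its own default: 0, 1, ..., 8.
Step 3: result = [0, 1, 2, 3, 4, 5, 6, 7, 8]

The answer is [0, 1, 2, 3, 4, 5, 6, 7, 8].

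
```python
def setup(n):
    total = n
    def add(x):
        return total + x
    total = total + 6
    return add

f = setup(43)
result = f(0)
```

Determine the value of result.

Step 1: setup(43) sets total = 43, then total = 43 + 6 = 49.
Step 2: Closures capture by reference, so add sees total = 49.
Step 3: f(0) returns 49 + 0 = 49

The answer is 49.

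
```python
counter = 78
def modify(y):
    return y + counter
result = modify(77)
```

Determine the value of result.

Step 1: counter = 78 is defined globally.
Step 2: modify(77) uses parameter y = 77 and looks up counter from global scope = 78.
Step 3: result = 77 + 78 = 155

The answer is 155.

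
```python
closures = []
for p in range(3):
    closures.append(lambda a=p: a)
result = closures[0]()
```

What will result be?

Step 1: Default argument a=p captures p's value at each iteration.
Step 2: closures[0] captured a = 0 when p was 0.
Step 3: result = 0

The answer is 0.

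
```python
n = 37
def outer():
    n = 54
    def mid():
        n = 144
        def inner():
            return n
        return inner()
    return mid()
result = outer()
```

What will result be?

Step 1: Three levels of shadowing: global 37, outer 54, mid 144.
Step 2: inner() finds n = 144 in enclosing mid() scope.
Step 3: result = 144

The answer is 144.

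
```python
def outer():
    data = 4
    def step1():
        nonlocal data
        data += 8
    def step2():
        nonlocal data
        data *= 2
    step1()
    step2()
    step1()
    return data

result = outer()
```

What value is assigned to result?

Step 1: data = 4.
Step 2: step1(): data = 4 + 8 = 12.
Step 3: step2(): data = 12 * 2 = 24.
Step 4: step1(): data = 24 + 8 = 32. result = 32

The answer is 32.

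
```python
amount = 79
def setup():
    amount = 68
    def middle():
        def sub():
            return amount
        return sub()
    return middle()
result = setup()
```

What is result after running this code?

Step 1: setup() defines amount = 68. middle() and sub() have no local amount.
Step 2: sub() checks local (none), enclosing middle() (none), enclosing setup() and finds amount = 68.
Step 3: result = 68

The answer is 68.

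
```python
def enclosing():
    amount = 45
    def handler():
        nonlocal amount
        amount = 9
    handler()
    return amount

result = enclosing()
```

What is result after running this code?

Step 1: enclosing() sets amount = 45.
Step 2: handler() uses nonlocal to reassign amount = 9.
Step 3: result = 9

The answer is 9.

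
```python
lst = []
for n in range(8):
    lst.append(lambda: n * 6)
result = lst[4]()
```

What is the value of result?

Step 1: All lambdas reference the same variable n (late binding).
Step 2: After the loop, n = 7. Every lambda returns n * 6.
Step 3: lst[4]() = 7 * 6 = 42

The answer is 42.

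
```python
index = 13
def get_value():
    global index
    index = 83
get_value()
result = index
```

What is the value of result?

Step 1: index = 13 globally.
Step 2: get_value() declares global index and sets it to 83.
Step 3: After get_value(), global index = 83. result = 83

The answer is 83.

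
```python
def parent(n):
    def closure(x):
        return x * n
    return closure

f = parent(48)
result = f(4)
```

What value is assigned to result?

Step 1: parent(48) creates a closure capturing n = 48.
Step 2: f(4) computes 4 * 48 = 192.
Step 3: result = 192

The answer is 192.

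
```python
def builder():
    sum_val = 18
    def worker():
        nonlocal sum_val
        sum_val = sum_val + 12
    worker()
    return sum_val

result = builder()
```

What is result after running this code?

Step 1: builder() sets sum_val = 18.
Step 2: worker() uses nonlocal to modify sum_val in builder's scope: sum_val = 18 + 12 = 30.
Step 3: builder() returns the modified sum_val = 30

The answer is 30.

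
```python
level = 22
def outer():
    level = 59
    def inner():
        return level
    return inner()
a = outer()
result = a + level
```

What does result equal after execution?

Step 1: outer() has local level = 59. inner() reads from enclosing.
Step 2: outer() returns 59. Global level = 22 unchanged.
Step 3: result = 59 + 22 = 81

The answer is 81.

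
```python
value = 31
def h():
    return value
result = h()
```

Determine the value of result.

Step 1: value = 31 is defined in the global scope.
Step 2: h() looks up value. No local value exists, so Python checks the global scope via LEGB rule and finds value = 31.
Step 3: result = 31

The answer is 31.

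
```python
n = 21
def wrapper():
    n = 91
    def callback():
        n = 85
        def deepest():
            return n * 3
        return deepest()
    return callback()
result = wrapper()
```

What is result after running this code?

Step 1: deepest() looks up n through LEGB: not local, finds n = 85 in enclosing callback().
Step 2: Returns 85 * 3 = 255.
Step 3: result = 255

The answer is 255.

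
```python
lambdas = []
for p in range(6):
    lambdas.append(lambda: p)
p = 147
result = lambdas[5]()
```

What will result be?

Step 1: Lambdas capture the variable p by reference, not by value.
Step 2: After the loop, p is reassigned to 147.
Step 3: lambdas[5]() looks up the current p = 147. result = 147

The answer is 147.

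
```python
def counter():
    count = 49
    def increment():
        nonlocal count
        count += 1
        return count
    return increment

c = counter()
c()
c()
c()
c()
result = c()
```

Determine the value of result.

Step 1: counter() creates closure with count = 49.
Step 2: Each c() call increments count via nonlocal. After 5 calls: 49 + 5 = 54.
Step 3: result = 54

The answer is 54.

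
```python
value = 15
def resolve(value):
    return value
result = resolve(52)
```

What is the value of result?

Step 1: Global value = 15.
Step 2: resolve(52) takes parameter value = 52, which shadows the global.
Step 3: result = 52

The answer is 52.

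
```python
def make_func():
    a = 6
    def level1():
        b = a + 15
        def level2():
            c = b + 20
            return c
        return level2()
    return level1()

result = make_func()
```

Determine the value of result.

Step 1: a = 6. b = a + 15 = 21.
Step 2: c = b + 20 = 21 + 20 = 41.
Step 3: result = 41

The answer is 41.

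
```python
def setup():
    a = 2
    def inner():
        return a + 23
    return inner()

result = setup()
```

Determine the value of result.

Step 1: setup() defines a = 2.
Step 2: inner() reads a = 2 from enclosing scope, returns 2 + 23 = 25.
Step 3: result = 25

The answer is 25.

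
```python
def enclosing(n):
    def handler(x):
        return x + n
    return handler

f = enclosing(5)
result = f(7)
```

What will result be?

Step 1: enclosing(5) creates a closure that captures n = 5.
Step 2: f(7) calls the closure with x = 7, returning 7 + 5 = 12.
Step 3: result = 12

The answer is 12.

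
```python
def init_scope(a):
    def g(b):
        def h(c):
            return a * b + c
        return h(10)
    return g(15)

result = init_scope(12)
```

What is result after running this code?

Step 1: a = 12, b = 15, c = 10.
Step 2: h() computes a * b + c = 12 * 15 + 10 = 190.
Step 3: result = 190

The answer is 190.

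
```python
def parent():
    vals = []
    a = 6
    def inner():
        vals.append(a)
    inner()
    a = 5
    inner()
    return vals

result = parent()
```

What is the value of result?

Step 1: a = 6. inner() appends current a to vals.
Step 2: First inner(): appends 6. Then a = 5.
Step 3: Second inner(): appends 5 (closure sees updated a). result = [6, 5]

The answer is [6, 5].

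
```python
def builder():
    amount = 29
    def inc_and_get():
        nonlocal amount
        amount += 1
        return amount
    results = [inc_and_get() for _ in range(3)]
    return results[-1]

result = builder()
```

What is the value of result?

Step 1: amount = 29.
Step 2: Three calls to inc_and_get(), each adding 1.
Step 3: Last value = 29 + 1 * 3 = 32

The answer is 32.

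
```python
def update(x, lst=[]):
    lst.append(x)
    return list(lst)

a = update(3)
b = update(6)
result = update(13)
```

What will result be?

Step 1: Default list is shared. list() creates copies for return values.
Step 2: Internal list grows: [3] -> [3, 6] -> [3, 6, 13].
Step 3: result = [3, 6, 13]

The answer is [3, 6, 13].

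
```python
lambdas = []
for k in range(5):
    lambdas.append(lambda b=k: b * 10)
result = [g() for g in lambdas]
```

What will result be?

Step 1: Default arg b=k captures k at each iteration.
Step 2: lambdas[k] has b defaulting to k, returns k * 10.
Step 3: result = [0, 10, 20, 30, 40]

The answer is [0, 10, 20, 30, 40].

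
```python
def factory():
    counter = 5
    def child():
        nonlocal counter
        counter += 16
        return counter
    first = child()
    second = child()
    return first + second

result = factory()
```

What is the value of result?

Step 1: counter starts at 5.
Step 2: First call: counter = 5 + 16 = 21, returns 21.
Step 3: Second call: counter = 21 + 16 = 37, returns 37.
Step 4: result = 21 + 37 = 58

The answer is 58.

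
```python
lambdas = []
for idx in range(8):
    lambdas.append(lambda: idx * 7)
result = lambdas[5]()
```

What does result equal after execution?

Step 1: All lambdas reference the same variable idx (late binding).
Step 2: After the loop, idx = 7. Every lambda returns idx * 7.
Step 3: lambdas[5]() = 7 * 7 = 49

The answer is 49.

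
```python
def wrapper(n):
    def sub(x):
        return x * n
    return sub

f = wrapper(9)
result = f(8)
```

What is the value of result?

Step 1: wrapper(9) creates a closure capturing n = 9.
Step 2: f(8) computes 8 * 9 = 72.
Step 3: result = 72

The answer is 72.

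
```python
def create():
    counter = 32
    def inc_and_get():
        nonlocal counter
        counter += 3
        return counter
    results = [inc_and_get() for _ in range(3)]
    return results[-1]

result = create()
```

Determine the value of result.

Step 1: counter = 32.
Step 2: Three calls to inc_and_get(), each adding 3.
Step 3: Last value = 32 + 3 * 3 = 41

The answer is 41.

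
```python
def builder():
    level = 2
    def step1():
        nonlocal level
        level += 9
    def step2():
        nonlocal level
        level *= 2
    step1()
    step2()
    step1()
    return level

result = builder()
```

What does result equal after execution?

Step 1: level = 2.
Step 2: step1(): level = 2 + 9 = 11.
Step 3: step2(): level = 11 * 2 = 22.
Step 4: step1(): level = 22 + 9 = 31. result = 31

The answer is 31.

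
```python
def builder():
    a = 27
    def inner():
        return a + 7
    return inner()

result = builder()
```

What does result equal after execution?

Step 1: builder() defines a = 27.
Step 2: inner() reads a = 27 from enclosing scope, returns 27 + 7 = 34.
Step 3: result = 34

The answer is 34.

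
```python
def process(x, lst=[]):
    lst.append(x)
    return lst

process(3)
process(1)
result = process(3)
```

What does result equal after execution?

Step 1: Mutable default argument gotcha! The list [] is created once.
Step 2: Each call appends to the SAME list: [3], [3, 1], [3, 1, 3].
Step 3: result = [3, 1, 3]

The answer is [3, 1, 3].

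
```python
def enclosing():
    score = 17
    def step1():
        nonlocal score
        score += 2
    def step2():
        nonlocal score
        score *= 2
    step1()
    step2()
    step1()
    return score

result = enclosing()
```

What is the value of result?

Step 1: score = 17.
Step 2: step1(): score = 17 + 2 = 19.
Step 3: step2(): score = 19 * 2 = 38.
Step 4: step1(): score = 38 + 2 = 40. result = 40

The answer is 40.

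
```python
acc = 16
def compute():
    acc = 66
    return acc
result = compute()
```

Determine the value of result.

Step 1: Global acc = 16.
Step 2: compute() creates local acc = 66, shadowing the global.
Step 3: Returns local acc = 66. result = 66

The answer is 66.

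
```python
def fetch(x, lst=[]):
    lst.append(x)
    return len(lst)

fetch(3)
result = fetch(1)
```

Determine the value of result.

Step 1: Mutable default list persists between calls.
Step 2: First call: lst = [3], len = 1. Second call: lst = [3, 1], len = 2.
Step 3: result = 2

The answer is 2.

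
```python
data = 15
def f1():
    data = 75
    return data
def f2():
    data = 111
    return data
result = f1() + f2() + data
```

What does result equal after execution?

Step 1: Each function shadows global data with its own local.
Step 2: f1() returns 75, f2() returns 111.
Step 3: Global data = 15 is unchanged. result = 75 + 111 + 15 = 201

The answer is 201.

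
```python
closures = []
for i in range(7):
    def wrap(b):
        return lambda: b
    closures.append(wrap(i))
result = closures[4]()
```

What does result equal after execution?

Step 1: wrap(i) creates a new scope capturing b = i at call time.
Step 2: closures[4] = wrap(4), so its lambda captures b = 4.
Step 3: result = 4 (closure factory fixes late binding)

The answer is 4.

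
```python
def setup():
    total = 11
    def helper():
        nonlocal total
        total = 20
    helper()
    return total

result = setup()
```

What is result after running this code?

Step 1: setup() sets total = 11.
Step 2: helper() uses nonlocal to reassign total = 20.
Step 3: result = 20

The answer is 20.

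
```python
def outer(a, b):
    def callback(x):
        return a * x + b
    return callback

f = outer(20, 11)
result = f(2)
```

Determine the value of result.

Step 1: outer(20, 11) captures a = 20, b = 11.
Step 2: f(2) computes 20 * 2 + 11 = 51.
Step 3: result = 51

The answer is 51.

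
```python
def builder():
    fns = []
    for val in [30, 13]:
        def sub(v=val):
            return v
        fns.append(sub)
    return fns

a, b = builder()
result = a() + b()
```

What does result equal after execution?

Step 1: Default argument v=val captures val at each iteration.
Step 2: a() returns 30 (captured at first iteration), b() returns 13 (captured at second).
Step 3: result = 30 + 13 = 43

The answer is 43.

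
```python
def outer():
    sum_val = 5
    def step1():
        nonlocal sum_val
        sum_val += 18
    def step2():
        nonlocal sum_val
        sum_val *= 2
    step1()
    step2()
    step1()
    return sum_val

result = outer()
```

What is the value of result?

Step 1: sum_val = 5.
Step 2: step1(): sum_val = 5 + 18 = 23.
Step 3: step2(): sum_val = 23 * 2 = 46.
Step 4: step1(): sum_val = 46 + 18 = 64. result = 64

The answer is 64.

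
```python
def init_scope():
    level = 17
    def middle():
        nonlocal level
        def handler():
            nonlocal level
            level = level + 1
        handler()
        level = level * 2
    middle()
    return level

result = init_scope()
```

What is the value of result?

Step 1: level = 17.
Step 2: handler() adds 1: level = 17 + 1 = 18.
Step 3: middle() doubles: level = 18 * 2 = 36.
Step 4: result = 36

The answer is 36.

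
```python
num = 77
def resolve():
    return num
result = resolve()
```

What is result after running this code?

Step 1: num = 77 is defined in the global scope.
Step 2: resolve() looks up num. No local num exists, so Python checks the global scope via LEGB rule and finds num = 77.
Step 3: result = 77

The answer is 77.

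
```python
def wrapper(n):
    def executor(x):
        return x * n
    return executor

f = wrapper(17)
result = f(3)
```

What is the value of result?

Step 1: wrapper(17) creates a closure capturing n = 17.
Step 2: f(3) computes 3 * 17 = 51.
Step 3: result = 51

The answer is 51.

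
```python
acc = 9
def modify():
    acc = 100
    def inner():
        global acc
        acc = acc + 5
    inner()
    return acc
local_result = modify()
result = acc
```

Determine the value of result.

Step 1: Global acc = 9. modify() creates local acc = 100.
Step 2: inner() declares global acc and adds 5: global acc = 9 + 5 = 14.
Step 3: modify() returns its local acc = 100 (unaffected by inner).
Step 4: result = global acc = 14

The answer is 14.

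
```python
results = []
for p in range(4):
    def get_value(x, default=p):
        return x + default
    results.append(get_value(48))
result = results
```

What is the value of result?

Step 1: Default argument default=p is evaluated at function definition time.
Step 2: Each iteration creates get_value with default = current p value.
Step 3: get_value(48) returns 48 + default. results = [48, 49, 50, 51]

The answer is [48, 49, 50, 51].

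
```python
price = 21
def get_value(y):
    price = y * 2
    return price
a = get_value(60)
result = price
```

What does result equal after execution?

Step 1: Global price = 21.
Step 2: get_value(60) creates local price = 60 * 2 = 120.
Step 3: Global price unchanged because no global keyword. result = 21

The answer is 21.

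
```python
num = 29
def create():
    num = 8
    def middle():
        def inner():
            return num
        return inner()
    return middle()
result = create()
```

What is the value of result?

Step 1: create() defines num = 8. middle() and inner() have no local num.
Step 2: inner() checks local (none), enclosing middle() (none), enclosing create() and finds num = 8.
Step 3: result = 8

The answer is 8.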